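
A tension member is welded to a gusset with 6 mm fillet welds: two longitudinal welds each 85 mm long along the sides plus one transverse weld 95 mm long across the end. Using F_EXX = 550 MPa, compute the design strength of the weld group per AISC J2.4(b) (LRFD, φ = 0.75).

t_e = 0.707 × 6 = 4.242 mm.
R_nwl = 0.6 × 550 × 4.242 × 170 × 10⁻³ = 238 kN (longitudinal, 2 welds).
R_nwt = 0.6 × 550 × 4.242 × 95 × 10⁻³ = 133 kN (transverse, base value).
(i) R_nwl + R_nwt = 371 kN; (ii) 0.85 R_nwl + 1.5 R_nwt = 401.8 kN.
R_n = max = 401.8 kN [governs: (ii)]; φR_n = 301.3 kN.

φR_n ≈ 301 kN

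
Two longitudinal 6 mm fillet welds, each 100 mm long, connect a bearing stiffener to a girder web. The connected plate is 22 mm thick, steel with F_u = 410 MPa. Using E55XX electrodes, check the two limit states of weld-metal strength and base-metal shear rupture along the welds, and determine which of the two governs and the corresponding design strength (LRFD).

φR_n ≈ 210 kN (weld metal governs)

E55XX → F_EXX = 550 MPa.
t_e = 0.707 × 6 = 4.242 mm; L = 200 mm.
Weld metal: φR_n = 0.75 × 0.6 × 550 × 4.242 × 200 × 10⁻³ = 210 kN.
Base metal (shear rupture): φR_n = 0.75 × 0.6 × 410 × 22 × 200 × 10⁻³ = 811.8 kN.
Governing: weld metal.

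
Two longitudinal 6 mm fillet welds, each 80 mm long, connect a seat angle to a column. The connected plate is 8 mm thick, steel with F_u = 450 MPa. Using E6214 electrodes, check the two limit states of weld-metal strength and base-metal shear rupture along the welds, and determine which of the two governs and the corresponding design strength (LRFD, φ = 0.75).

φR_n ≈ 189 kN (weld metal governs)

E62XX → F_EXX = 620 MPa.
t_e = 0.707 × 6 = 4.242 mm; L = 160 mm.
Weld metal: φR_n = 0.75 × 0.6 × 620 × 4.242 × 160 × 10⁻³ = 189.4 kN.
Base metal (shear rupture): φR_n = 0.75 × 0.6 × 450 × 8 × 160 × 10⁻³ = 259.2 kN.
Governing: weld metal.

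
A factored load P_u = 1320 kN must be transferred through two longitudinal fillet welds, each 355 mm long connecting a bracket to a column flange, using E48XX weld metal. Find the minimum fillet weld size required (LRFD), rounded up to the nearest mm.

E48XX → F_EXX = 480 MPa.
Total weld length L = 710 mm.
Required throat t_e = P_u / (φ × 0.6 F_EXX × L) = 1320 / (0.75 × 0.6 × 480 × 710 × 10⁻³) = 8.607 mm.
Required leg w = t_e / 0.707 = 12.17 mm → use 13 mm.

w = 13 mm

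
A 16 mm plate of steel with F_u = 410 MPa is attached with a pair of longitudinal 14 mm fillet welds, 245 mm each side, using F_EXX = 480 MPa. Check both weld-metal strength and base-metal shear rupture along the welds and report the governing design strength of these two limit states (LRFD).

φR_n ≈ 1050 kN (weld metal governs)

t_e = 0.707 × 14 = 9.898 mm; L = 490 mm.
Weld metal: φR_n = 0.75 × 0.6 × 480 × 9.898 × 490 × 10⁻³ = 1048 kN.
Base metal (shear rupture): φR_n = 0.75 × 0.6 × 410 × 16 × 490 × 10⁻³ = 1446 kN.
Governing: weld metal.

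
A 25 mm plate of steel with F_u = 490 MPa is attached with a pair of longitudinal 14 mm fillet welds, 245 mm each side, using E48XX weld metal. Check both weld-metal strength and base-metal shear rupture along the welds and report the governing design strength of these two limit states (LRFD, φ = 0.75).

E48XX → F_EXX = 480 MPa.
t_e = 0.707 × 14 = 9.898 mm; L = 490 mm.
Weld metal: φR_n = 0.75 × 0.6 × 480 × 9.898 × 490 × 10⁻³ = 1048 kN.
Base metal (shear rupture): φR_n = 0.75 × 0.6 × 490 × 25 × 490 × 10⁻³ = 2701 kN.
Governing: weld metal.

φR_n ≈ 1050 kN (weld metal governs)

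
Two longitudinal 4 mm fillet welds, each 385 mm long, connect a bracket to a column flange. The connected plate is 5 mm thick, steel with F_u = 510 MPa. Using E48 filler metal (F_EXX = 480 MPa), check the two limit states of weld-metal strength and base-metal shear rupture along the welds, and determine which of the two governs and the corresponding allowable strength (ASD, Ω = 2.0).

t_e = 0.707 × 4 = 2.828 mm; L = 770 mm.
Weld metal: R_n/Ω = (1/2.0) × 0.6 × 480 × 2.828 × 770 × 10⁻³ = 313.6 kN.
Base metal (shear rupture): R_n/Ω = (1/2.0) × 0.6 × 510 × 5 × 770 × 10⁻³ = 589.1 kN.
Governing: weld metal.

R_n/Ω ≈ 314 kN (weld metal governs)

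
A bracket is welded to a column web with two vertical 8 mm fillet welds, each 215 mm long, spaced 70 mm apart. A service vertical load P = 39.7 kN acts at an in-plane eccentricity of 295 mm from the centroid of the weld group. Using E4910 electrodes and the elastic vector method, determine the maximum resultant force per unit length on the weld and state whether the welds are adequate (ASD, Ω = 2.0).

E49XX → F_EXX = 490 MPa.
Total weld length L_w = 430 mm. Treat welds as unit-width lines.
Polar moment about centroid: J = 2[d³/12 + d(b/2)²] = 2[215³/12 + 215×35²] = 2183000 mm³.
Direct shear f_v = P/L_w = 39.7×10³ / 430 = 92.33 N/mm (vertical).
Torsion M = P·e = 39.7×10³ × 295 = 11712000 N·mm.
Critical point at (x, y) = (35, 107.5) from centroid. f_tx = M·y/J = 576.7 N/mm; f_ty = M·x/J = 187.8 N/mm.
Resultant f_max = √[f_tx² + (f_v + f_ty)²] = √[576.7² + (92.33 + 187.8)²] = 641.1 N/mm.
Capacity per unit length: r_n/Ω = (1/2.0) × 0.6 × 490 × (0.707 × 8) = 831.4 N/mm.
641.1 ≤ 831.4 → adequate.

f_max ≈ 641 N/mm; adequate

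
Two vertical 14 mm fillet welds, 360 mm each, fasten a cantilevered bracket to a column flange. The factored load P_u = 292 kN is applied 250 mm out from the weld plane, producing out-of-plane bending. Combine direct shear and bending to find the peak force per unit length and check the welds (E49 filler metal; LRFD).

E49XX → F_EXX = 490 MPa.
L_w = 2 × 360 = 720 mm; section modulus (unit throat) S = 2 × L²/6 = 43200 mm².
Direct shear f_v = P/L_w = 292×10³/720 = 405.6 N/mm.
Moment M = P × e = 292×10³ × 250 = 73000000 N·mm; bending f_b = M/S = 1690 N/mm.
f_max = √(f_v² + f_b²) = √(405.6² + 1690²) = 1738 N/mm.
φr_n = 0.75 × 0.6 × 490 × (0.707 × 14) = 2183 N/mm → adequate.

f_max ≈ 1740 N/mm; adequate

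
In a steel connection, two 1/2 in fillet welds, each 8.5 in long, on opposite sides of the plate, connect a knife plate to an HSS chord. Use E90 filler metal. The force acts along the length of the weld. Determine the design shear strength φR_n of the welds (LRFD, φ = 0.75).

φR_n ≈ 243 kips

E90XX → F_EXX = 90 ksi.
Effective throat t_e = 0.707 × 0.5 = 0.3535 in.
Total length L = 17 in; A_we = 0.3535 × 17 = 6.01 in².
F_nw = 0.6 F_EXX = 0.6 × 90 = 54 ksi.
φR_n = 0.75 × 54 × 6.01 = 243.4 kips.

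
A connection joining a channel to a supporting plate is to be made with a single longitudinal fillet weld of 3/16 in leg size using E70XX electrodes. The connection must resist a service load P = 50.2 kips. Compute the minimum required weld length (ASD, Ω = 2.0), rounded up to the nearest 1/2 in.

L = 18.5 in

E70XX → F_EXX = 70 ksi.
Throat t_e = 0.707 × 0.1875 = 0.1326 in.
r_n/Ω = (0.6 × 70 × 0.1326) / 2.0 = 2.784 kip/in.
L_req = P / (r_n/Ω) = 50.2 / 2.784 = 18.03 in total.
Round up → use L = 18.5 in.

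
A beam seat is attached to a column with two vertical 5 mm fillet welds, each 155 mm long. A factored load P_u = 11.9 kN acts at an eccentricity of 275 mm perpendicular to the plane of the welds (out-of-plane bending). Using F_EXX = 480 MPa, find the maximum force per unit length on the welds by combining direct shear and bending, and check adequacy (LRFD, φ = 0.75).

L_w = 2 × 155 = 310 mm; section modulus (unit throat) S = 2 × L²/6 = 8008 mm².
Direct shear f_v = P/L_w = 11.9×10³/310 = 38.39 N/mm.
Moment M = P × e = 11.9×10³ × 275 = 3272500 N·mm; bending f_b = M/S = 408.6 N/mm.
f_max = √(f_v² + f_b²) = √(38.39² + 408.6²) = 410.4 N/mm.
φr_n = 0.75 × 0.6 × 480 × (0.707 × 5) = 763.6 N/mm → adequate.

f_max ≈ 410 N/mm; adequate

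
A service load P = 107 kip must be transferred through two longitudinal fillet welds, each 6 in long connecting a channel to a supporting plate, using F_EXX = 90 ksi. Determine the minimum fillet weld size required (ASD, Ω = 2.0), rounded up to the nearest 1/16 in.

Total weld length L = 12 in.
Required throat t_e = P × Ω / (0.6 F_EXX × L) = 107 × 2.0 / (0.6 × 90 × 12) = 0.3302 in.
Required leg w = t_e / 0.707 = 0.4671 in → use 1/2 in.

w = 1/2 in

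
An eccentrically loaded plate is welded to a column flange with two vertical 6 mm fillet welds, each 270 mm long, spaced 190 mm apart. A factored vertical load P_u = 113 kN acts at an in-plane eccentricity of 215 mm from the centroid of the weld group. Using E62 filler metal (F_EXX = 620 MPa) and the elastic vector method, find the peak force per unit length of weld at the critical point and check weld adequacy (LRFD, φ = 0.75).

Total weld length L_w = 540 mm. Treat welds as unit-width lines.
Polar moment about centroid: J = 2[d³/12 + d(b/2)²] = 2[270³/12 + 270×95²] = 8154000 mm³.
Direct shear f_v = P/L_w = 113×10³ / 540 = 209.3 N/mm (vertical).
Torsion M = P·e = 113×10³ × 215 = 24295000 N·mm.
Critical point at (x, y) = (95, 135) from centroid. f_tx = M·y/J = 402.2 N/mm; f_ty = M·x/J = 283.1 N/mm.
Resultant f_max = √[f_tx² + (f_v + f_ty)²] = √[402.2² + (209.3 + 283.1)²] = 635.7 N/mm.
Capacity per unit length: φr_n = 0.75 × 0.6 × 620 × (0.707 × 6) = 1184 N/mm.
635.7 ≤ 1184 → adequate.

f_max ≈ 636 N/mm; adequate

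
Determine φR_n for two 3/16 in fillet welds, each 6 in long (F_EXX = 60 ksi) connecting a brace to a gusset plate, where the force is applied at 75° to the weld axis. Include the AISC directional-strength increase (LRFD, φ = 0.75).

φR_n ≈ 63.3 kip

t_e = 0.707 × 0.1875 = 0.1326 in; A_we = 0.1326 × 12 = 1.591 in².
Directional factor: 1.0 + 0.5 sin^1.5(75°) = 1.475.
F_nw = 0.6 × 60 × 1.475 = 53.09 ksi.
φR_n = 0.75 × 53.09 × 1.591 = 63.34 kip.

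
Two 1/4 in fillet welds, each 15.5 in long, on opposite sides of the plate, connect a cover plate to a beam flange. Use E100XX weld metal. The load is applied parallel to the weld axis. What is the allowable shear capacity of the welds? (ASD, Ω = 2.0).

E100XX → F_EXX = 100 ksi.
Effective throat t_e = 0.707 × 0.25 = 0.1767 in.
Total length L = 31 in; A_we = 0.1767 × 31 = 5.479 in².
F_nw = 0.6 F_EXX = 0.6 × 100 = 60 ksi.
R_n = 60 × 5.479 = 328.8 kip; R_n/Ω = 328.8/2.0 = 164.4 kip.

R_n/Ω ≈ 164 kip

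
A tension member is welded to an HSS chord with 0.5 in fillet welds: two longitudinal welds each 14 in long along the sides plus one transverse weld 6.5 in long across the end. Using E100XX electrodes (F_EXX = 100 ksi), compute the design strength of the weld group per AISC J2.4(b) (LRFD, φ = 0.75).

φR_n ≈ 549 kips

t_e = 0.707 × 0.5 = 0.3535 in.
R_nwl = 0.6 × 100 × 0.3535 × 28 = 593.9 kips (longitudinal, 2 welds).
R_nwt = 0.6 × 100 × 0.3535 × 6.5 = 137.9 kips (transverse, base value).
(i) R_nwl + R_nwt = 731.7 kips; (ii) 0.85 R_nwl + 1.5 R_nwt = 711.6 kips.
R_n = max = 731.7 kips [governs: (i)]; φR_n = 548.8 kips.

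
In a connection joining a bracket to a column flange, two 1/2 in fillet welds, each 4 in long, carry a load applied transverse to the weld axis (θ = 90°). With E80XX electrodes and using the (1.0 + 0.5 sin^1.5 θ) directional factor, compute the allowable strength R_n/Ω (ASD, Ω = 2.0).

E80XX → F_EXX = 80 ksi.
t_e = 0.707 × 0.5 = 0.3535 in; A_we = 0.3535 × 8 = 2.828 in².
Directional factor: 1.0 + 0.5 sin^1.5(90°) = 1.5.
F_nw = 0.6 × 80 × 1.5 = 72 ksi.
R_n/Ω = (72 × 2.828) / 2.0 = 101.8 kips.

R_n/Ω ≈ 102 kips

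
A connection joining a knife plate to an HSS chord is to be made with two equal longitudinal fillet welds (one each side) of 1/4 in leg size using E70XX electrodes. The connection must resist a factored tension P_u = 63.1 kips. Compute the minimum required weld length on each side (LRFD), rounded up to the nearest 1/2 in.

E70XX → F_EXX = 70 ksi.
Throat t_e = 0.707 × 0.25 = 0.1767 in.
φr_n = 0.75 × 0.6 × 70 × 0.1767 = 5.568 kips/in.
L_req = P_u / φr_n = 63.1 / 5.568 = 11.33 in total.
Per side: 11.33 / 2 = 5.667 in.
Round up → use L = 6 in on each side.

L = 6 in on each side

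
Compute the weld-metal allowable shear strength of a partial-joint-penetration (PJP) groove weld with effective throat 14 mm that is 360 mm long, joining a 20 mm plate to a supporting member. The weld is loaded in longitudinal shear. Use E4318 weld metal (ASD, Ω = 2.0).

E43XX → F_EXX = 430 MPa.
Effective throat (given) t_e = 14 mm.
A_we = 14 × 360 = 5040 mm².
F_nw = 0.6 F_EXX = 258 MPa.
R_n/Ω = (258 × 5040) / 2.0 × 10⁻³ = 650.2 kN.

R_n/Ω ≈ 650 kN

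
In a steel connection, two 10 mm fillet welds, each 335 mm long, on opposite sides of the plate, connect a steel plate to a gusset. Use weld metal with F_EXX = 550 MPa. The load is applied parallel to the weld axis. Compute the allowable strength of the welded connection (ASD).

Effective throat t_e = 0.707 × 10 = 7.07 mm.
Total length L = 670 mm; A_we = 7.07 × 670 = 4737 mm².
F_nw = 0.6 F_EXX = 0.6 × 550 = 330 MPa.
R_n = 330 × 4737 × 10⁻³ = 1563 kN; R_n/Ω = 1563/2.0 = 781.6 kN.

R_n/Ω ≈ 782 kN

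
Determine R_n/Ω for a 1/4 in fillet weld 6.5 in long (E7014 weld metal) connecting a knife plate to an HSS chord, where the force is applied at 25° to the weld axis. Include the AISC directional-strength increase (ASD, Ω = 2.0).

E70XX → F_EXX = 70 ksi.
t_e = 0.707 × 0.25 = 0.1767 in; A_we = 0.1767 × 6.5 = 1.149 in².
Directional factor: 1.0 + 0.5 sin^1.5(25°) = 1.137.
F_nw = 0.6 × 70 × 1.137 = 47.77 ksi.
R_n/Ω = (47.77 × 1.149) / 2.0 = 27.44 kip.

R_n/Ω ≈ 27.4 kip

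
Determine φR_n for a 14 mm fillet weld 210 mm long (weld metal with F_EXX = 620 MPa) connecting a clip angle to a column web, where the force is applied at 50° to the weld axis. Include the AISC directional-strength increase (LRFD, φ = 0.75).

φR_n ≈ 774 kN

t_e = 0.707 × 14 = 9.898 mm; A_we = 9.898 × 210 = 2079 mm².
Directional factor: 1.0 + 0.5 sin^1.5(50°) = 1.335.
F_nw = 0.6 × 620 × 1.335 = 496.7 MPa.
φR_n = 0.75 × 496.7 × 2079 × 10⁻³ = 774.3 kN.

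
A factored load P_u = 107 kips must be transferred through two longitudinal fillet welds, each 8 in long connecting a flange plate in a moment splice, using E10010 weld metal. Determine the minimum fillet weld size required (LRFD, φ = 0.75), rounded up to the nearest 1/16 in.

w = 1/4 in

E100XX → F_EXX = 100 ksi.
Total weld length L = 16 in.
Required throat t_e = P_u / (φ × 0.6 F_EXX × L) = 107 / (0.75 × 0.6 × 100 × 16) = 0.1486 in.
Required leg w = t_e / 0.707 = 0.2102 in → use 1/4 in.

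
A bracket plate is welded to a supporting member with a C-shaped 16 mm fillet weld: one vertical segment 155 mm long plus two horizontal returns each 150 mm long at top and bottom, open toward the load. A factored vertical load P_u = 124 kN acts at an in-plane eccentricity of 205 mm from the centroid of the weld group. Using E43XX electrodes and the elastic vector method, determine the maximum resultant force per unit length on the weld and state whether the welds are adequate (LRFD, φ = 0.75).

f_max ≈ 1220 N/mm; adequate

E43XX → F_EXX = 430 MPa.
Total weld length L_w = 455 mm. Treat welds as unit-width lines.
Centroid: x̄ = 2×150×75 / 455 = 49.45 mm from the vertical weld.
Polar moment about centroid: J = I_x + I_y = [155³/12 + 2×150×77.5²] + [155×49.45² + 2(150³/12 + 150×25.55²)] = 3250000 mm³.
Direct shear f_v = P/L_w = 124×10³ / 455 = 272.5 N/mm (vertical).
Torsion M = P·e = 124×10³ × 205 = 25420000 N·mm.
Critical point at (x, y) = (100.5, 77.5) from centroid. f_tx = M·y/J = 606.3 N/mm; f_ty = M·x/J = 786.6 N/mm.
Resultant f_max = √[f_tx² + (f_v + f_ty)²] = √[606.3² + (272.5 + 786.6)²] = 1220 N/mm.
Capacity per unit length: φr_n = 0.75 × 0.6 × 430 × (0.707 × 16) = 2189 N/mm.
1220 ≤ 2189 → adequate.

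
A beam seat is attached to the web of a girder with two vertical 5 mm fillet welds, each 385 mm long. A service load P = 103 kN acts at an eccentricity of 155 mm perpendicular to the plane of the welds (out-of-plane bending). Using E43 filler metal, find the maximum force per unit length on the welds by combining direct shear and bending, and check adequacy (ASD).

f_max ≈ 350 N/mm; adequate

E43XX → F_EXX = 430 MPa.
L_w = 2 × 385 = 770 mm; section modulus (unit throat) S = 2 × L²/6 = 49410 mm².
Direct shear f_v = P/L_w = 103×10³/770 = 133.8 N/mm.
Moment M = P × e = 103×10³ × 155 = 15965000 N·mm; bending f_b = M/S = 323.1 N/mm.
f_max = √(f_v² + f_b²) = √(133.8² + 323.1²) = 349.7 N/mm.
r_n/Ω = (1/2.0) × 0.6 × 430 × (0.707 × 5) = 456 N/mm → adequate.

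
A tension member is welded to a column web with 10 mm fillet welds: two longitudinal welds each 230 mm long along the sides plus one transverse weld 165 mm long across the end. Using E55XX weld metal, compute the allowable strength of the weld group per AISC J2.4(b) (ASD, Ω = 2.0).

R_n/Ω ≈ 745 kN

E55XX → F_EXX = 550 MPa.
t_e = 0.707 × 10 = 7.07 mm.
R_nwl = 0.6 × 550 × 7.07 × 460 × 10⁻³ = 1073 kN (longitudinal, 2 welds).
R_nwt = 0.6 × 550 × 7.07 × 165 × 10⁻³ = 385 kN (transverse, base value).
(i) R_nwl + R_nwt = 1458 kN; (ii) 0.85 R_nwl + 1.5 R_nwt = 1490 kN.
R_n = max = 1490 kN [governs: (ii)]; R_n/Ω = 744.8 kN.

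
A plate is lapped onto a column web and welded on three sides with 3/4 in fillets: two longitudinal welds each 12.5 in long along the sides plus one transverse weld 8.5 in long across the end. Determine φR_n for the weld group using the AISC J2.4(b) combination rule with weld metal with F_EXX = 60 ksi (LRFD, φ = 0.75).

φR_n ≈ 487 kips

t_e = 0.707 × 0.75 = 0.5302 in.
R_nwl = 0.6 × 60 × 0.5302 × 25 = 477.2 kips (longitudinal, 2 welds).
R_nwt = 0.6 × 60 × 0.5302 × 8.5 = 162.3 kips (transverse, base value).
(i) R_nwl + R_nwt = 639.5 kips; (ii) 0.85 R_nwl + 1.5 R_nwt = 649 kips.
R_n = max = 649 kips [governs: (ii)]; φR_n = 486.8 kips.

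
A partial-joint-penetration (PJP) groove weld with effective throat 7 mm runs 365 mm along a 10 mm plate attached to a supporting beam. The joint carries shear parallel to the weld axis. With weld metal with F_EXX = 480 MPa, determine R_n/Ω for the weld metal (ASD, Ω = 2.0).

R_n/Ω ≈ 368 kN

Effective throat (given) t_e = 7 mm.
A_we = 7 × 365 = 2555 mm².
F_nw = 0.6 F_EXX = 288 MPa.
R_n/Ω = (288 × 2555) / 2.0 × 10⁻³ = 367.9 kN.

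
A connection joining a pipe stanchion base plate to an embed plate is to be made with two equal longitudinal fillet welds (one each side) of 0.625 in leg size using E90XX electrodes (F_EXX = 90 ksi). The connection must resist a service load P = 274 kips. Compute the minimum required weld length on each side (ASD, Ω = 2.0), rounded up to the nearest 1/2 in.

Throat t_e = 0.707 × 0.625 = 0.4419 in.
r_n/Ω = (0.6 × 90 × 0.4419) / 2.0 = 11.93 kip/in.
L_req = P / (r_n/Ω) = 274 / 11.93 = 22.97 in total.
Per side: 22.97 / 2 = 11.48 in.
Round up → use L = 11.5 in on each side.

L = 11.5 in on each side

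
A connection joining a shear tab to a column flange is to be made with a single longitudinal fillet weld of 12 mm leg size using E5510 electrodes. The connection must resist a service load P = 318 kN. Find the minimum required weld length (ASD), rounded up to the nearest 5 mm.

E55XX → F_EXX = 550 MPa.
Throat t_e = 0.707 × 12 = 8.484 mm.
r_n/Ω = (0.6 × 550 × 8.484) / 2.0 = 1400 N/mm = 1.4 kN/mm.
L_req = P / (r_n/Ω) = 318 / 1.4 = 227.2 mm total.
Round up → use L = 230 mm.

L = 230 mm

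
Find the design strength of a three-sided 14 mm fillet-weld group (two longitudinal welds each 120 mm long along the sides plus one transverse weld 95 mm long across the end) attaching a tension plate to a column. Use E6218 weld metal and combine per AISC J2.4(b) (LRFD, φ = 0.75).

E62XX → F_EXX = 620 MPa.
t_e = 0.707 × 14 = 9.898 mm.
R_nwl = 0.6 × 620 × 9.898 × 240 × 10⁻³ = 883.7 kN (longitudinal, 2 welds).
R_nwt = 0.6 × 620 × 9.898 × 95 × 10⁻³ = 349.8 kN (transverse, base value).
(i) R_nwl + R_nwt = 1233 kN; (ii) 0.85 R_nwl + 1.5 R_nwt = 1276 kN.
R_n = max = 1276 kN [governs: (ii)]; φR_n = 956.9 kN.

φR_n ≈ 957 kN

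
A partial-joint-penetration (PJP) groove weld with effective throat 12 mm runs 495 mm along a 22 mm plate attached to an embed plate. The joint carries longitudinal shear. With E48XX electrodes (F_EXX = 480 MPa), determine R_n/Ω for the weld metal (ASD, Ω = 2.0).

R_n/Ω ≈ 855 kN

Effective throat (given) t_e = 12 mm.
A_we = 12 × 495 = 5940 mm².
F_nw = 0.6 F_EXX = 288 MPa.
R_n/Ω = (288 × 5940) / 2.0 × 10⁻³ = 855.4 kN.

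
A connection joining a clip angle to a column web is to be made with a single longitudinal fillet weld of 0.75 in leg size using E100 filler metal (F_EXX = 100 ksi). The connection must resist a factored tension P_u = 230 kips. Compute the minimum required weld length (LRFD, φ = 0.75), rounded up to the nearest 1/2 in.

Throat t_e = 0.707 × 0.75 = 0.5302 in.
φr_n = 0.75 × 0.6 × 100 × 0.5302 = 23.86 kips/in.
L_req = P_u / φr_n = 230 / 23.86 = 9.639 in total.
Round up → use L = 10 in.

L = 10 in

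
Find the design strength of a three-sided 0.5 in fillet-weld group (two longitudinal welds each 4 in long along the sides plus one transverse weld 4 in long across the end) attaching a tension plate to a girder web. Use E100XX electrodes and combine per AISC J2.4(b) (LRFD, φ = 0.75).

φR_n ≈ 204 kips

E100XX → F_EXX = 100 ksi.
t_e = 0.707 × 0.5 = 0.3535 in.
R_nwl = 0.6 × 100 × 0.3535 × 8 = 169.7 kips (longitudinal, 2 welds).
R_nwt = 0.6 × 100 × 0.3535 × 4 = 84.84 kips (transverse, base value).
(i) R_nwl + R_nwt = 254.5 kips; (ii) 0.85 R_nwl + 1.5 R_nwt = 271.5 kips.
R_n = max = 271.5 kips [governs: (ii)]; φR_n = 203.6 kips.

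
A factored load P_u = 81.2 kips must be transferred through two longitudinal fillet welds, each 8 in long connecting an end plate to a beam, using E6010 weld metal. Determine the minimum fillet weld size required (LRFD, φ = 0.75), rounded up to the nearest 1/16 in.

E60XX → F_EXX = 60 ksi.
Total weld length L = 16 in.
Required throat t_e = P_u / (φ × 0.6 F_EXX × L) = 81.2 / (0.75 × 0.6 × 60 × 16) = 0.188 in.
Required leg w = t_e / 0.707 = 0.2659 in → use 5/16 in.

w = 5/16 in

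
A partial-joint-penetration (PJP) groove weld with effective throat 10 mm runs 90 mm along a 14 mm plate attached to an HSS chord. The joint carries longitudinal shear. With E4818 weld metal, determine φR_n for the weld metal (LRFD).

φR_n ≈ 194 kN

E48XX → F_EXX = 480 MPa.
Effective throat (given) t_e = 10 mm.
A_we = 10 × 90 = 900 mm².
F_nw = 0.6 F_EXX = 288 MPa.
φR_n = 0.75 × 288 × 900 × 10⁻³ = 194.4 kN.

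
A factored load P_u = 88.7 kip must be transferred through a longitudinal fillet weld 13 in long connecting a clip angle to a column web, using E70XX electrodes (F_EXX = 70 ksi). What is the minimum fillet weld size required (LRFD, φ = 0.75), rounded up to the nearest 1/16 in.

w = 5/16 in

Total weld length L = 13 in.
Required throat t_e = P_u / (φ × 0.6 F_EXX × L) = 88.7 / (0.75 × 0.6 × 70 × 13) = 0.2166 in.
Required leg w = t_e / 0.707 = 0.3064 in → use 5/16 in.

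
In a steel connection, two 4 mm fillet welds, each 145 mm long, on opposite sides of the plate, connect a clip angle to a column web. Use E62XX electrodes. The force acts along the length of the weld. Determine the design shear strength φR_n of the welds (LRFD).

E62XX → F_EXX = 620 MPa.
Effective throat t_e = 0.707 × 4 = 2.828 mm.
Total length L = 290 mm; A_we = 2.828 × 290 = 820.1 mm².
F_nw = 0.6 F_EXX = 0.6 × 620 = 372 MPa.
φR_n = 0.75 × 372 × 820.1 × 10⁻³ = 228.8 kN.

φR_n ≈ 229 kN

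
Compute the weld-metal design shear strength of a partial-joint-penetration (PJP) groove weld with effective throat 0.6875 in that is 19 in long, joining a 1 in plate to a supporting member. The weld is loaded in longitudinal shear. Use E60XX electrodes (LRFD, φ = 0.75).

E60XX → F_EXX = 60 ksi.
Effective throat (given) t_e = 0.6875 in.
A_we = 0.6875 × 19 = 13.06 in².
F_nw = 0.6 F_EXX = 36 ksi.
φR_n = 0.75 × 36 × 13.06 = 352.7 kip.

φR_n ≈ 353 kip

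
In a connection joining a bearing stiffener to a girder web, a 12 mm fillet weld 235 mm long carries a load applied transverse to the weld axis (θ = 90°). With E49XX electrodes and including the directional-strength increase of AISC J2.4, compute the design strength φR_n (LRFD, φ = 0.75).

φR_n ≈ 659 kN

E49XX → F_EXX = 490 MPa.
t_e = 0.707 × 12 = 8.484 mm; A_we = 8.484 × 235 = 1994 mm².
Directional factor: 1.0 + 0.5 sin^1.5(90°) = 1.5.
F_nw = 0.6 × 490 × 1.5 = 441 MPa.
φR_n = 0.75 × 441 × 1994 × 10⁻³ = 659.4 kN.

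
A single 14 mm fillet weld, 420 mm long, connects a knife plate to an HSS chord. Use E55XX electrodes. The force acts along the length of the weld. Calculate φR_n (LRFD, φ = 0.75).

φR_n ≈ 1030 kN

E55XX → F_EXX = 550 MPa.
Effective throat t_e = 0.707 × 14 = 9.898 mm.
Total length L = 420 mm; A_we = 9.898 × 420 = 4157 mm².
F_nw = 0.6 F_EXX = 0.6 × 550 = 330 MPa.
φR_n = 0.75 × 330 × 4157 × 10⁻³ = 1029 kN.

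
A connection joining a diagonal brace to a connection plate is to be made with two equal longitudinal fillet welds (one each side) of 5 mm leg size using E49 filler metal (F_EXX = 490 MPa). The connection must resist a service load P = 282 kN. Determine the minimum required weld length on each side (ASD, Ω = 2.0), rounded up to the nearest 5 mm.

Throat t_e = 0.707 × 5 = 3.535 mm.
r_n/Ω = (0.6 × 490 × 3.535) / 2.0 = 519.6 N/mm = 0.5196 kN/mm.
L_req = P / (r_n/Ω) = 282 / 0.5196 = 542.7 mm total.
Per side: 542.7 / 2 = 271.3 mm.
Round up → use L = 275 mm on each side.

L = 275 mm on each side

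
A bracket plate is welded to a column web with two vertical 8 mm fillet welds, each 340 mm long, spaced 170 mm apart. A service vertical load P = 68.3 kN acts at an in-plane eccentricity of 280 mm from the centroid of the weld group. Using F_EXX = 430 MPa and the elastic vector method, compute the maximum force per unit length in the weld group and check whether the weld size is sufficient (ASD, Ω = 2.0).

Total weld length L_w = 680 mm. Treat welds as unit-width lines.
Polar moment about centroid: J = 2[d³/12 + d(b/2)²] = 2[340³/12 + 340×85²] = 11460000 mm³.
Direct shear f_v = P/L_w = 68.3×10³ / 680 = 100.4 N/mm (vertical).
Torsion M = P·e = 68.3×10³ × 280 = 19124000 N·mm.
Critical point at (x, y) = (85, 170) from centroid. f_tx = M·y/J = 283.6 N/mm; f_ty = M·x/J = 141.8 N/mm.
Resultant f_max = √[f_tx² + (f_v + f_ty)²] = √[283.6² + (100.4 + 141.8)²] = 373 N/mm.
Capacity per unit length: r_n/Ω = (1/2.0) × 0.6 × 430 × (0.707 × 8) = 729.6 N/mm.
373 ≤ 729.6 → adequate.

f_max ≈ 373 N/mm; adequate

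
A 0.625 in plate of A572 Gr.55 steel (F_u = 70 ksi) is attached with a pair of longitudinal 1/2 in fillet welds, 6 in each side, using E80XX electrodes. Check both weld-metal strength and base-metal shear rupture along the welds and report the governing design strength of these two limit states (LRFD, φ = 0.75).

φR_n ≈ 153 kips (weld metal governs)

E80XX → F_EXX = 80 ksi.
t_e = 0.707 × 0.5 = 0.3535 in; L = 12 in.
Weld metal: φR_n = 0.75 × 0.6 × 80 × 0.3535 × 12 = 152.7 kips.
Base metal (shear rupture): φR_n = 0.75 × 0.6 × 70 × 0.625 × 12 = 236.2 kips.
Governing: weld metal.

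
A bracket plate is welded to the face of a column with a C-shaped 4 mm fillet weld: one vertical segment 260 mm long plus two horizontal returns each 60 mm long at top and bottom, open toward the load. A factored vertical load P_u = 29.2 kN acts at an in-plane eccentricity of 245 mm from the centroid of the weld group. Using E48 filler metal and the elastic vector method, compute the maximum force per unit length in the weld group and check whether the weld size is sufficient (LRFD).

f_max ≈ 313 N/mm; adequate

E48XX → F_EXX = 480 MPa.
Total weld length L_w = 380 mm. Treat welds as unit-width lines.
Centroid: x̄ = 2×60×30 / 380 = 9.474 mm from the vertical weld.
Polar moment about centroid: J = I_x + I_y = [260³/12 + 2×60×130²] + [260×9.474² + 2(60³/12 + 60×20.53²)] = 3603000 mm³.
Direct shear f_v = P/L_w = 29.2×10³ / 380 = 76.84 N/mm (vertical).
Torsion M = P·e = 29.2×10³ × 245 = 7154000 N·mm.
Critical point at (x, y) = (50.53, 130) from centroid. f_tx = M·y/J = 258.2 N/mm; f_ty = M·x/J = 100.3 N/mm.
Resultant f_max = √[f_tx² + (f_v + f_ty)²] = √[258.2² + (76.84 + 100.3)²] = 313.1 N/mm.
Capacity per unit length: φr_n = 0.75 × 0.6 × 480 × (0.707 × 4) = 610.8 N/mm.
313.1 ≤ 610.8 → adequate.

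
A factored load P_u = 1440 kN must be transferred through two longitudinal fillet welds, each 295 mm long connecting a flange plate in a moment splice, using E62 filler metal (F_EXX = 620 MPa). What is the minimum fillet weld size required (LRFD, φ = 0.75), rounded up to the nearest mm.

Total weld length L = 590 mm.
Required throat t_e = P_u / (φ × 0.6 F_EXX × L) = 1440 / (0.75 × 0.6 × 620 × 590 × 10⁻³) = 8.748 mm.
Required leg w = t_e / 0.707 = 12.37 mm → use 13 mm.

w = 13 mm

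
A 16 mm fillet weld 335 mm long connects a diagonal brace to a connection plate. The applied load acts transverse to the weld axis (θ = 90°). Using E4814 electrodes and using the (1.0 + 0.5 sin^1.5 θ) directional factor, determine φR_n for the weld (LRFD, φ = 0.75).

φR_n ≈ 1230 kN

E48XX → F_EXX = 480 MPa.
t_e = 0.707 × 16 = 11.31 mm; A_we = 11.31 × 335 = 3790 mm².
Directional factor: 1.0 + 0.5 sin^1.5(90°) = 1.5.
F_nw = 0.6 × 480 × 1.5 = 432 MPa.
φR_n = 0.75 × 432 × 3790 × 10⁻³ = 1228 kN.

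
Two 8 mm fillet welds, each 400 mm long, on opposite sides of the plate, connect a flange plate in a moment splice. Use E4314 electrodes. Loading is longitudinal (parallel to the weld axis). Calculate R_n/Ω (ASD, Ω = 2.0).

E43XX → F_EXX = 430 MPa.
Effective throat t_e = 0.707 × 8 = 5.656 mm.
Total length L = 800 mm; A_we = 5.656 × 800 = 4525 mm².
F_nw = 0.6 F_EXX = 0.6 × 430 = 258 MPa.
R_n = 258 × 4525 × 10⁻³ = 1167 kN; R_n/Ω = 1167/2.0 = 583.7 kN.

R_n/Ω ≈ 584 kN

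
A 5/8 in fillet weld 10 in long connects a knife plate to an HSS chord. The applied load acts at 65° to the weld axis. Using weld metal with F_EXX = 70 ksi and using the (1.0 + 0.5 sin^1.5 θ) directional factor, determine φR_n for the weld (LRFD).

φR_n ≈ 199 kip

t_e = 0.707 × 0.625 = 0.4419 in; A_we = 0.4419 × 10 = 4.419 in².
Directional factor: 1.0 + 0.5 sin^1.5(65°) = 1.431.
F_nw = 0.6 × 70 × 1.431 = 60.12 ksi.
φR_n = 0.75 × 60.12 × 4.419 = 199.2 kip.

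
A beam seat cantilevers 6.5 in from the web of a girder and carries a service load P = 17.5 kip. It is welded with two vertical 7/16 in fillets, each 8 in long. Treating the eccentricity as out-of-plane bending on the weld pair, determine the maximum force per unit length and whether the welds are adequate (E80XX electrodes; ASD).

f_max ≈ 5.44 kip/in; adequate

E80XX → F_EXX = 80 ksi.
L_w = 2 × 8 = 16 in; section modulus (unit throat) S = 2 × L²/6 = 21.33 in².
Direct shear f_v = P/L_w = 17.5/16 = 1.094 kip/in.
Moment M = P × e = 17.5 × 6.5 = 113.75 kip·in; bending f_b = M/S = 5.332 kip/in.
f_max = √(f_v² + f_b²) = √(1.094² + 5.332²) = 5.443 kip/in.
r_n/Ω = (1/2.0) × 0.6 × 80 × (0.707 × 0.4375) = 7.423 kip/in → adequate.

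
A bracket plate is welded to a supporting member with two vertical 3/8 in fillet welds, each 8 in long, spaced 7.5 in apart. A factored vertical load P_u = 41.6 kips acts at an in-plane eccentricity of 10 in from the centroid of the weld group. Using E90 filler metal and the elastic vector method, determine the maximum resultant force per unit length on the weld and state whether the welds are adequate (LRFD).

f_max ≈ 9.32 kip/in; adequate

E90XX → F_EXX = 90 ksi.
Total weld length L_w = 16 in. Treat welds as unit-width lines.
Polar moment about centroid: J = 2[d³/12 + d(b/2)²] = 2[8³/12 + 8×3.75²] = 310.3 in³.
Direct shear f_v = P/L_w = 41.6 / 16 = 2.6 kip/in (vertical).
Torsion M = P·e = 41.6 × 10 = 416 kip·in.
Critical point at (x, y) = (3.75, 4) from centroid. f_tx = M·y/J = 5.362 kip/in; f_ty = M·x/J = 5.027 kip/in.
Resultant f_max = √[f_tx² + (f_v + f_ty)²] = √[5.362² + (2.6 + 5.027)²] = 9.323 kip/in.
Capacity per unit length: φr_n = 0.75 × 0.6 × 90 × (0.707 × 0.375) = 10.74 kip/in.
9.323 ≤ 10.74 → adequate.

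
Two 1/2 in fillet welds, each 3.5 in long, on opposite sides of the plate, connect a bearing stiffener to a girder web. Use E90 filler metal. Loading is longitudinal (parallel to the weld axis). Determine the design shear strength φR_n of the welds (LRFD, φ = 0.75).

E90XX → F_EXX = 90 ksi.
Effective throat t_e = 0.707 × 0.5 = 0.3535 in.
Total length L = 7 in; A_we = 0.3535 × 7 = 2.474 in².
F_nw = 0.6 F_EXX = 0.6 × 90 = 54 ksi.
φR_n = 0.75 × 54 × 2.474 = 100.2 kips.

φR_n ≈ 100 kips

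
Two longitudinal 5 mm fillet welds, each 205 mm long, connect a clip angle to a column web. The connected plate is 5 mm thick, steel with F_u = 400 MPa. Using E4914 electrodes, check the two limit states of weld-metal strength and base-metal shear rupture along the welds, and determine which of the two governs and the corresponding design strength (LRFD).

φR_n ≈ 320 kN (weld metal governs)

E49XX → F_EXX = 490 MPa.
t_e = 0.707 × 5 = 3.535 mm; L = 410 mm.
Weld metal: φR_n = 0.75 × 0.6 × 490 × 3.535 × 410 × 10⁻³ = 319.6 kN.
Base metal (shear rupture): φR_n = 0.75 × 0.6 × 400 × 5 × 410 × 10⁻³ = 369 kN.
Governing: weld metal.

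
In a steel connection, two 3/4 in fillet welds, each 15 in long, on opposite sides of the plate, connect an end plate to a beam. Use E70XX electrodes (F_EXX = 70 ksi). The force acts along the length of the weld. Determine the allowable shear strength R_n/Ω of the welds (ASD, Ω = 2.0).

R_n/Ω ≈ 334 kip

Effective throat t_e = 0.707 × 0.75 = 0.5302 in.
Total length L = 30 in; A_we = 0.5302 × 30 = 15.91 in².
F_nw = 0.6 F_EXX = 0.6 × 70 = 42 ksi.
R_n = 42 × 15.91 = 668.1 kip; R_n/Ω = 668.1/2.0 = 334.1 kip.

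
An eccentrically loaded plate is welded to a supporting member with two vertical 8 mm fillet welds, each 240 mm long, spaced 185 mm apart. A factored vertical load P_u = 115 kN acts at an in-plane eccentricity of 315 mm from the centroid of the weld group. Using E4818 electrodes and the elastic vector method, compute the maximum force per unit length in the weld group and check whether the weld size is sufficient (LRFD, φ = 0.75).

f_max ≈ 1020 N/mm; adequate

E48XX → F_EXX = 480 MPa.
Total weld length L_w = 480 mm. Treat welds as unit-width lines.
Polar moment about centroid: J = 2[d³/12 + d(b/2)²] = 2[240³/12 + 240×92.5²] = 6411000 mm³.
Direct shear f_v = P/L_w = 115×10³ / 480 = 239.6 N/mm (vertical).
Torsion M = P·e = 115×10³ × 315 = 36225000 N·mm.
Critical point at (x, y) = (92.5, 120) from centroid. f_tx = M·y/J = 678.1 N/mm; f_ty = M·x/J = 522.7 N/mm.
Resultant f_max = √[f_tx² + (f_v + f_ty)²] = √[678.1² + (239.6 + 522.7)²] = 1020 N/mm.
Capacity per unit length: φr_n = 0.75 × 0.6 × 480 × (0.707 × 8) = 1222 N/mm.
1020 ≤ 1222 → adequate.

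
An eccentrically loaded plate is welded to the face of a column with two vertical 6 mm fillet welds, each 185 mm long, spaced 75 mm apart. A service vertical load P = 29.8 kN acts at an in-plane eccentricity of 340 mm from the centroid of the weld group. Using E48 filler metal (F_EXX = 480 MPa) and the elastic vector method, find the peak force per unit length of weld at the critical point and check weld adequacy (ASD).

Total weld length L_w = 370 mm. Treat welds as unit-width lines.
Polar moment about centroid: J = 2[d³/12 + d(b/2)²] = 2[185³/12 + 185×37.5²] = 1576000 mm³.
Direct shear f_v = P/L_w = 29.8×10³ / 370 = 80.54 N/mm (vertical).
Torsion M = P·e = 29.8×10³ × 340 = 10132000 N·mm.
Critical point at (x, y) = (37.5, 92.5) from centroid. f_tx = M·y/J = 594.8 N/mm; f_ty = M·x/J = 241.1 N/mm.
Resultant f_max = √[f_tx² + (f_v + f_ty)²] = √[594.8² + (80.54 + 241.1)²] = 676.2 N/mm.
Capacity per unit length: r_n/Ω = (1/2.0) × 0.6 × 480 × (0.707 × 6) = 610.8 N/mm.
676.2 > 610.8 → NOT adequate.

f_max ≈ 676 N/mm; NOT adequate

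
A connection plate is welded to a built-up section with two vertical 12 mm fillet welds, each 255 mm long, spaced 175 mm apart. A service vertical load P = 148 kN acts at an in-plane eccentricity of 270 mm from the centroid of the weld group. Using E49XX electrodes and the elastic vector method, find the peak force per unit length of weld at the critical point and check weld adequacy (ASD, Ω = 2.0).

E49XX → F_EXX = 490 MPa.
Total weld length L_w = 510 mm. Treat welds as unit-width lines.
Polar moment about centroid: J = 2[d³/12 + d(b/2)²] = 2[255³/12 + 255×87.5²] = 6668000 mm³.
Direct shear f_v = P/L_w = 148×10³ / 510 = 290.2 N/mm (vertical).
Torsion M = P·e = 148×10³ × 270 = 39960000 N·mm.
Critical point at (x, y) = (87.5, 127.5) from centroid. f_tx = M·y/J = 764.1 N/mm; f_ty = M·x/J = 524.4 N/mm.
Resultant f_max = √[f_tx² + (f_v + f_ty)²] = √[764.1² + (290.2 + 524.4)²] = 1117 N/mm.
Capacity per unit length: r_n/Ω = (1/2.0) × 0.6 × 490 × (0.707 × 12) = 1247 N/mm.
1117 ≤ 1247 → adequate.

f_max ≈ 1120 N/mm; adequate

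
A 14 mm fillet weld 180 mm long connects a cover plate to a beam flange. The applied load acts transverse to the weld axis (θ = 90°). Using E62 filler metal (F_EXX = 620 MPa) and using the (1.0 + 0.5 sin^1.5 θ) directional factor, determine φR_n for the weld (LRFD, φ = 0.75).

t_e = 0.707 × 14 = 9.898 mm; A_we = 9.898 × 180 = 1782 mm².
Directional factor: 1.0 + 0.5 sin^1.5(90°) = 1.5.
F_nw = 0.6 × 620 × 1.5 = 558 MPa.
φR_n = 0.75 × 558 × 1782 × 10⁻³ = 745.6 kN.

φR_n ≈ 746 kN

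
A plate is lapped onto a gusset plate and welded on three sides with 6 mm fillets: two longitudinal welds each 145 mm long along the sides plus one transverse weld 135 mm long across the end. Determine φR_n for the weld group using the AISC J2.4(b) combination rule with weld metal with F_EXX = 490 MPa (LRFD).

t_e = 0.707 × 6 = 4.242 mm.
R_nwl = 0.6 × 490 × 4.242 × 290 × 10⁻³ = 361.7 kN (longitudinal, 2 welds).
R_nwt = 0.6 × 490 × 4.242 × 135 × 10⁻³ = 168.4 kN (transverse, base value).
(i) R_nwl + R_nwt = 530 kN; (ii) 0.85 R_nwl + 1.5 R_nwt = 560 kN.
R_n = max = 560 kN [governs: (ii)]; φR_n = 420 kN.

φR_n ≈ 420 kN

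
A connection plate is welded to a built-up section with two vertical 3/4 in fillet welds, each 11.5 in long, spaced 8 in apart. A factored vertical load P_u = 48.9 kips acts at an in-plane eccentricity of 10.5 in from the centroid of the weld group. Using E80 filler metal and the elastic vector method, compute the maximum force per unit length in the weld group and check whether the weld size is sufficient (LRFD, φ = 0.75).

E80XX → F_EXX = 80 ksi.
Total weld length L_w = 23 in. Treat welds as unit-width lines.
Polar moment about centroid: J = 2[d³/12 + d(b/2)²] = 2[11.5³/12 + 11.5×4²] = 621.5 in³.
Direct shear f_v = P/L_w = 48.9 / 23 = 2.126 kip/in (vertical).
Torsion M = P·e = 48.9 × 10.5 = 513.45 kip·in.
Critical point at (x, y) = (4, 5.75) from centroid. f_tx = M·y/J = 4.751 kip/in; f_ty = M·x/J = 3.305 kip/in.
Resultant f_max = √[f_tx² + (f_v + f_ty)²] = √[4.751² + (2.126 + 3.305)²] = 7.215 kip/in.
Capacity per unit length: φr_n = 0.75 × 0.6 × 80 × (0.707 × 0.75) = 19.09 kip/in.
7.215 ≤ 19.09 → adequate.

f_max ≈ 7.22 kip/in; adequate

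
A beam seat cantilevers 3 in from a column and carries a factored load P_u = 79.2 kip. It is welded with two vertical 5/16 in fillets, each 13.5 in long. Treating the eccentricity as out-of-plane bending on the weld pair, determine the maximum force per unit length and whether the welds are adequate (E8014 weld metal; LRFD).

E80XX → F_EXX = 80 ksi.
L_w = 2 × 13.5 = 27 in; section modulus (unit throat) S = 2 × L²/6 = 60.75 in².
Direct shear f_v = P/L_w = 79.2/27 = 2.933 kip/in.
Moment M = P × e = 79.2 × 3 = 237.6 kip·in; bending f_b = M/S = 3.911 kip/in.
f_max = √(f_v² + f_b²) = √(2.933² + 3.911²) = 4.889 kip/in.
φr_n = 0.75 × 0.6 × 80 × (0.707 × 0.3125) = 7.954 kip/in → adequate.

f_max ≈ 4.89 kip/in; adequate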